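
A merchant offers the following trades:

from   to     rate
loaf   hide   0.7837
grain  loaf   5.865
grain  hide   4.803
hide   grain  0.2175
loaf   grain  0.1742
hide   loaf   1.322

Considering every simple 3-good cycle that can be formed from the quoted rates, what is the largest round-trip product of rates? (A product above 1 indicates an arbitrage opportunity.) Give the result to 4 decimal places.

1.1061

grain→hide→loaf→grain: 4.803 × 1.322 × 0.1742 = 1.10609
grain→loaf→hide→grain: 5.865 × 0.7837 × 0.2175 = 0.99972
Maximum is grain→hide→loaf→grain at 1.1061; arbitrage exists.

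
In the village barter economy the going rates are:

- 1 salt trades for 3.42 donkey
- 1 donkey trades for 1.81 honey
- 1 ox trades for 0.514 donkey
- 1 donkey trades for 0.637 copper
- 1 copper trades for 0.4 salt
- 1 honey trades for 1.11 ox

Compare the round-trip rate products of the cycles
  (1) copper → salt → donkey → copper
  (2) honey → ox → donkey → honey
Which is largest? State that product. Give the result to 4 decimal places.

(1) 0.4 × 3.42 × 0.637 = 0.87142
(2) 1.11 × 0.514 × 1.81 = 1.03268
Highest is cycle (2) at 1.0327 (>1, arbitrage).

1.0327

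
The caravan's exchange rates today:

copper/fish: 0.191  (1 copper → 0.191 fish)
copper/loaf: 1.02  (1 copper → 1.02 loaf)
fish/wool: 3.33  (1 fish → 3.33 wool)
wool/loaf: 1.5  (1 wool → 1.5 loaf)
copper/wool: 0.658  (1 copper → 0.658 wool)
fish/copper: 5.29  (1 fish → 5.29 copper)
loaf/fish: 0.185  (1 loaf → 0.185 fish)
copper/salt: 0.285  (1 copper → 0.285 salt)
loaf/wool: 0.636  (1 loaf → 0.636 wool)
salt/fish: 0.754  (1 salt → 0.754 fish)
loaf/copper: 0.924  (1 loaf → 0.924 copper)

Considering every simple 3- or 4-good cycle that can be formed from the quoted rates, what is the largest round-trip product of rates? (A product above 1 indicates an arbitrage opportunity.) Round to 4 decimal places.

1.1368

fish→copper→salt→fish: 5.29 × 0.285 × 0.754 = 1.13677
fish→copper→loaf→fish: 5.29 × 1.02 × 0.185 = 0.99822
fish→copper→wool→loaf→fish: 5.29 × 0.658 × 1.5 × 0.185 = 0.96593
fish→wool→loaf→fish: 3.33 × 1.5 × 0.185 = 0.92408
loaf→copper→wool→loaf: 0.924 × 0.658 × 1.5 = 0.91199
fish→wool→loaf→copper→fish: 3.33 × 1.5 × 0.924 × 0.191 = 0.88154
Maximum is fish→copper→salt→fish at 1.1368; arbitrage exists.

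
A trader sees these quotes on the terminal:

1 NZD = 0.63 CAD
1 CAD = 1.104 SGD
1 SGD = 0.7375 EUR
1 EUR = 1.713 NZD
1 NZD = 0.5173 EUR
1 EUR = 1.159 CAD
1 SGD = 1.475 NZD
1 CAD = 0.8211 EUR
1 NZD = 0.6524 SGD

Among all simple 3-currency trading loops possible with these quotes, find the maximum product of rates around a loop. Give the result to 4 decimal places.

CAD→SGD→NZD→CAD: 1.104 × 1.475 × 0.63 = 1.02589
CAD→SGD→EUR→CAD: 1.104 × 0.7375 × 1.159 = 0.94366
CAD→EUR→NZD→CAD: 0.8211 × 1.713 × 0.63 = 0.88612
EUR→NZD→SGD→EUR: 1.713 × 0.6524 × 0.7375 = 0.82420
Maximum is CAD→SGD→NZD→CAD at 1.0259; arbitrage exists.

1.0259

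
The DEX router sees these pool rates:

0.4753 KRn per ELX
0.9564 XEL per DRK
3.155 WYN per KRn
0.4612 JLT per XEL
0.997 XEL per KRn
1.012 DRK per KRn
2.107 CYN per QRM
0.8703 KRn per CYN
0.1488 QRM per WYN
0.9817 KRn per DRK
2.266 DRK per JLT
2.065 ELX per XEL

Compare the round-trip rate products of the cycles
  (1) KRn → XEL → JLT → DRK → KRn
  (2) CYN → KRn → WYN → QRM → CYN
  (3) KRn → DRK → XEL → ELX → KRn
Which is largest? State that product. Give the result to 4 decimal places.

(1) 0.997 × 0.4612 × 2.266 × 0.9817 = 1.02288
(2) 0.8703 × 3.155 × 0.1488 × 2.107 = 0.86087
(3) 1.012 × 0.9564 × 2.065 × 0.4753 = 0.94997
Highest is cycle (1) at 1.0229 (>1, arbitrage).

1.0229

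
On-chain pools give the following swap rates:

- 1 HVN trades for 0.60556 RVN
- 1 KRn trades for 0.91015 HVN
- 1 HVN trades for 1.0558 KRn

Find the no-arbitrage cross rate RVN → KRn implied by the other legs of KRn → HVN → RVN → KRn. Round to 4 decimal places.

Known legs of the cycle: 0.91015 × 0.60556 = 0.551150434
For no arbitrage the full-cycle product must be 1, so the missing rate is 1 / 0.551150434 ≈ 1.814387.

1.8144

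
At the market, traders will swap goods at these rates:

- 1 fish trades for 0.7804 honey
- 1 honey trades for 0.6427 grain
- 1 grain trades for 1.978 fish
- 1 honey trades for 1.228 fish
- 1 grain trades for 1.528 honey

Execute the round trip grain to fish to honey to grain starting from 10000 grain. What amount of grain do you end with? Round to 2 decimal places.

10000 grain × 1.978 = 19780 fish
19780 fish × 0.7804 = 15436.312 honey
15436.312 honey × 0.6427 = 9920.9177224 grain

9920.92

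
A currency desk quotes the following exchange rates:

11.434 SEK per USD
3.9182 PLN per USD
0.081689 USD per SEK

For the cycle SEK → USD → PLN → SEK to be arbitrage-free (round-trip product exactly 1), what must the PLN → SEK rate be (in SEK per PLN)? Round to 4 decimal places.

Known legs of the cycle: 0.081689 × 3.9182 = 0.3200738398
For no arbitrage the full-cycle product must be 1, so the missing rate is 1 / 0.3200738398 ≈ 3.124279.

3.1243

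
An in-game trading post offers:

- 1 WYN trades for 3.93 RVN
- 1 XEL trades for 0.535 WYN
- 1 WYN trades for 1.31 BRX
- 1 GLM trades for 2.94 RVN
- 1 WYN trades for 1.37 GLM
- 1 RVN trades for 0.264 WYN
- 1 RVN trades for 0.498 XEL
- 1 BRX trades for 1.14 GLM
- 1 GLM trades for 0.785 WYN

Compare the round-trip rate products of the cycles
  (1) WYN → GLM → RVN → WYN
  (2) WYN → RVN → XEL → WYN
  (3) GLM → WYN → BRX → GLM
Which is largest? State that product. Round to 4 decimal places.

(1) 1.37 × 2.94 × 0.264 = 1.06334
(2) 3.93 × 0.498 × 0.535 = 1.04707
(3) 0.785 × 1.31 × 1.14 = 1.17232
Highest is cycle (3) at 1.1723 (>1, arbitrage).

1.1723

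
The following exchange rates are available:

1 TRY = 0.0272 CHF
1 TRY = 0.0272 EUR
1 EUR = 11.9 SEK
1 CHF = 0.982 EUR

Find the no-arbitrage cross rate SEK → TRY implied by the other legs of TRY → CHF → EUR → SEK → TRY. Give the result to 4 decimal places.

Known legs of the cycle: 0.0272 × 0.982 × 11.9 = 0.31785376
For no arbitrage the full-cycle product must be 1, so the missing rate is 1 / 0.31785376 ≈ 3.146101.

3.1461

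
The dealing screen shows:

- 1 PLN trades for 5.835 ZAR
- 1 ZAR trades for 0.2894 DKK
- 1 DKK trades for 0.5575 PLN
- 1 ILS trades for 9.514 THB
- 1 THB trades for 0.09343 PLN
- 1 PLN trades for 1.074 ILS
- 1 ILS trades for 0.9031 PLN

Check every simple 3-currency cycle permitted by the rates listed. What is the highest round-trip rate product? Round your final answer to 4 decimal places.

0.9547

THB→PLN→ILS→THB: 0.09343 × 1.074 × 9.514 = 0.95467
PLN→ZAR→DKK→PLN: 5.835 × 0.2894 × 0.5575 = 0.94142
Maximum is THB→PLN→ILS→THB at 0.9547; no arbitrage — every cycle loses value.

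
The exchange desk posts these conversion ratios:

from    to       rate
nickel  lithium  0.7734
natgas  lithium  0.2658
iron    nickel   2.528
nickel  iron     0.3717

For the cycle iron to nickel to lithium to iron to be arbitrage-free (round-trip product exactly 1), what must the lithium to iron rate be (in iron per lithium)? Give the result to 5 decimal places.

Known legs of the cycle: 2.528 × 0.7734 = 1.9551552
For no arbitrage the full-cycle product must be 1, so the missing rate is 1 / 1.9551552 ≈ 0.5114683.

0.51147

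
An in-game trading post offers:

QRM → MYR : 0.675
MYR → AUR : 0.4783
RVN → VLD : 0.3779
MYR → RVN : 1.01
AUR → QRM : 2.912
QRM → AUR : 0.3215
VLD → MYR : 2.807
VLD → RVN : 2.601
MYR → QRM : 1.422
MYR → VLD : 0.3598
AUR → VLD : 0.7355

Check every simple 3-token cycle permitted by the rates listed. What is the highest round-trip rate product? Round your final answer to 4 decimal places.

1.0714

VLD→MYR→RVN→VLD: 2.807 × 1.01 × 0.3779 = 1.07137
VLD→MYR→AUR→VLD: 2.807 × 0.4783 × 0.7355 = 0.98747
AUR→QRM→MYR→AUR: 2.912 × 0.675 × 0.4783 = 0.94015
Maximum is VLD→MYR→RVN→VLD at 1.0714; arbitrage exists.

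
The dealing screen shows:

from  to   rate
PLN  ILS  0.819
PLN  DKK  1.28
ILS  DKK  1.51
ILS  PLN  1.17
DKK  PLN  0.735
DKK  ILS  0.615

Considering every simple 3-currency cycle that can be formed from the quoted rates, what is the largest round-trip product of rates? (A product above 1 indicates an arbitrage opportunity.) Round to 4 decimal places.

0.9210

DKK→ILS→PLN→DKK: 0.615 × 1.17 × 1.28 = 0.92102
DKK→PLN→ILS→DKK: 0.735 × 0.819 × 1.51 = 0.90897
Maximum is DKK→ILS→PLN→DKK at 0.9210; no arbitrage — every cycle loses value.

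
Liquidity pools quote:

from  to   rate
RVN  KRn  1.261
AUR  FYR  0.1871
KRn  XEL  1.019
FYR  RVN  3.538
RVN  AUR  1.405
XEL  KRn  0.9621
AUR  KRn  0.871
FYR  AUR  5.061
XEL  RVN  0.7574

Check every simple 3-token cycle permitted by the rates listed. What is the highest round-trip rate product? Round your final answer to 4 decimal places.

0.9732

KRn→XEL→RVN→KRn: 1.019 × 0.7574 × 1.261 = 0.97323
RVN→AUR→FYR→RVN: 1.405 × 0.1871 × 3.538 = 0.93005
Maximum is KRn→XEL→RVN→KRn at 0.9732; no arbitrage — every cycle loses value.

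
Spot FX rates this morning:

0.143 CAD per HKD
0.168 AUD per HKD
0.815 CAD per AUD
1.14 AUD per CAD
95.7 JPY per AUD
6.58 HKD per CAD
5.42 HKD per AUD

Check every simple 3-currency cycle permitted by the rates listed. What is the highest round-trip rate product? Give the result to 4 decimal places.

AUD→CAD→HKD→AUD: 0.815 × 6.58 × 0.168 = 0.90093
AUD→HKD→CAD→AUD: 5.42 × 0.143 × 1.14 = 0.88357
Maximum is AUD→CAD→HKD→AUD at 0.9009; no arbitrage — every cycle loses value.

0.9009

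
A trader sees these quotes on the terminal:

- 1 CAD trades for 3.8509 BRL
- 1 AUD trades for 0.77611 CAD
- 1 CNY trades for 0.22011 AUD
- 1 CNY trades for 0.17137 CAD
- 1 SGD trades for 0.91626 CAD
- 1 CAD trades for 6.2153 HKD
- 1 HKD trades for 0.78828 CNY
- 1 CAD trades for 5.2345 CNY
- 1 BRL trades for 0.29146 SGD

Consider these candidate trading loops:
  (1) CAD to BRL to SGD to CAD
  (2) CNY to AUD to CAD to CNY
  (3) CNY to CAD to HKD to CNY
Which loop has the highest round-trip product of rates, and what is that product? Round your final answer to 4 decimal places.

(1) 3.8509 × 0.29146 × 0.91626 = 1.02839
(2) 0.22011 × 0.77611 × 5.2345 = 0.89421
(3) 0.17137 × 6.2153 × 0.78828 = 0.83961
Highest is cycle (1) at 1.0284 (>1, arbitrage).

1.0284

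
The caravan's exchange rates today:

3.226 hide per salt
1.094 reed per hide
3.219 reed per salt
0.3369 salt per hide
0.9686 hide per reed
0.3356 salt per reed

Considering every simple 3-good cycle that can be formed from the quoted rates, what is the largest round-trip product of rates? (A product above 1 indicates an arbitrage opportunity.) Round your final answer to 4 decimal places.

reed→salt→hide→reed: 0.3356 × 3.226 × 1.094 = 1.18441
reed→hide→salt→reed: 0.9686 × 0.3369 × 3.219 = 1.05043
Maximum is reed→salt→hide→reed at 1.1844; arbitrage exists.

1.1844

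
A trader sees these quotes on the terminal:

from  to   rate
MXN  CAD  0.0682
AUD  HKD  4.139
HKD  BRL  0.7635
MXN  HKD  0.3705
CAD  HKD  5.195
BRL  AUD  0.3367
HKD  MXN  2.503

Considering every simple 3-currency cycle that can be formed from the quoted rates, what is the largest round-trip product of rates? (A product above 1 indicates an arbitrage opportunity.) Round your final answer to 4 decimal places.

AUD→HKD→BRL→AUD: 4.139 × 0.7635 × 0.3367 = 1.06401
MXN→CAD→HKD→MXN: 0.0682 × 5.195 × 2.503 = 0.88681
Maximum is AUD→HKD→BRL→AUD at 1.0640; arbitrage exists.

1.0640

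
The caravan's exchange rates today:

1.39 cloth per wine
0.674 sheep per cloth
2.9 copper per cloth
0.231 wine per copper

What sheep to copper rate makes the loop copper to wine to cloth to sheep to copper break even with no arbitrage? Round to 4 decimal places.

4.6208

Known legs of the cycle: 0.231 × 1.39 × 0.674 = 0.21641466
For no arbitrage the full-cycle product must be 1, so the missing rate is 1 / 0.21641466 ≈ 4.620759.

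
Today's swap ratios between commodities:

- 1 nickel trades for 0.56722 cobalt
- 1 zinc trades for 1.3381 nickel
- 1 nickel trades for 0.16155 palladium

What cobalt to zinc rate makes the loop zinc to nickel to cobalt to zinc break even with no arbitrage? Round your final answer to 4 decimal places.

Known legs of the cycle: 1.3381 × 0.56722 = 0.758997082
For no arbitrage the full-cycle product must be 1, so the missing rate is 1 / 0.758997082 ≈ 1.317528.

1.3175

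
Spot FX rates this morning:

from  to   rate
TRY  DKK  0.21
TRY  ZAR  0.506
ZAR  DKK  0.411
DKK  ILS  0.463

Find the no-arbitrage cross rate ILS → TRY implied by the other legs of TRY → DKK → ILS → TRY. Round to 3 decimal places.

10.285

Known legs of the cycle: 0.21 × 0.463 = 0.09723
For no arbitrage the full-cycle product must be 1, so the missing rate is 1 / 0.09723 ≈ 10.28489.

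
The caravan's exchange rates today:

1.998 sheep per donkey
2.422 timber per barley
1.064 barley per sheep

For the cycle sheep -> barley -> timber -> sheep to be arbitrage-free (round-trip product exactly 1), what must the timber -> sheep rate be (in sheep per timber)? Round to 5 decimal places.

Known legs of the cycle: 1.064 × 2.422 = 2.577008
For no arbitrage the full-cycle product must be 1, so the missing rate is 1 / 2.577008 ≈ 0.3880469.

0.38805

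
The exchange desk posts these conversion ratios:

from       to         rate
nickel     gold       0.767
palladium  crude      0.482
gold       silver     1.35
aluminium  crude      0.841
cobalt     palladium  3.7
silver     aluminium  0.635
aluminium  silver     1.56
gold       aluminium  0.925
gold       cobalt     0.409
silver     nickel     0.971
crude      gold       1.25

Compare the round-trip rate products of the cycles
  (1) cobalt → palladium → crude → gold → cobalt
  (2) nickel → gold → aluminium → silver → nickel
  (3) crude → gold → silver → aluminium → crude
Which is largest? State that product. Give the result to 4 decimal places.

1.0747

(1) 3.7 × 0.482 × 1.25 × 0.409 = 0.91176
(2) 0.767 × 0.925 × 1.56 × 0.971 = 1.07468
(3) 1.25 × 1.35 × 0.635 × 0.841 = 0.90118
Highest is cycle (2) at 1.0747 (>1, arbitrage).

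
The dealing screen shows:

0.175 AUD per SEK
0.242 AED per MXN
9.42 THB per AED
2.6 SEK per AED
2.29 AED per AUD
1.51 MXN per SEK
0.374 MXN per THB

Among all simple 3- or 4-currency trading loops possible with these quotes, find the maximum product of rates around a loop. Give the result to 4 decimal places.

1.0420

AED→SEK→AUD→AED: 2.6 × 0.175 × 2.29 = 1.04195
AED→SEK→MXN→AED: 2.6 × 1.51 × 0.242 = 0.95009
AED→THB→MXN→AED: 9.42 × 0.374 × 0.242 = 0.85259
Maximum is AED→SEK→AUD→AED at 1.0420; arbitrage exists.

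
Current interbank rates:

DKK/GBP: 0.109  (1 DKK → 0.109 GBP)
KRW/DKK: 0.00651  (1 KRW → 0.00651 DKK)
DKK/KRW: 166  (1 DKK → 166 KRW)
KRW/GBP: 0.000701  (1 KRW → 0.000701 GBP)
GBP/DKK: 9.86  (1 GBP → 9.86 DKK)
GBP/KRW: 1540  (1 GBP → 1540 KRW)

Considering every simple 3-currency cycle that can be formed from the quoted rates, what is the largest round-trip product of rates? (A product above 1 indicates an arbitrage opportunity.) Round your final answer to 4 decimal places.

DKK→KRW→GBP→DKK: 166 × 0.000701 × 9.86 = 1.14737
DKK→GBP→KRW→DKK: 0.109 × 1540 × 0.00651 = 1.09277
Maximum is DKK→KRW→GBP→DKK at 1.1474; arbitrage exists.

1.1474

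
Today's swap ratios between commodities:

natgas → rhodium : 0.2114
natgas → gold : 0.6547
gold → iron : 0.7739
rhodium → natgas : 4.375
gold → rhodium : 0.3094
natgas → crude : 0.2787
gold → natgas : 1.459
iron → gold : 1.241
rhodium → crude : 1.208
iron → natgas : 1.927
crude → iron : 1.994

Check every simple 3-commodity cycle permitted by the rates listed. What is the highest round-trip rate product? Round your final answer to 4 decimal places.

natgas→crude→iron→natgas: 0.2787 × 1.994 × 1.927 = 1.07089
natgas→gold→iron→natgas: 0.6547 × 0.7739 × 1.927 = 0.97636
natgas→gold→rhodium→natgas: 0.6547 × 0.3094 × 4.375 = 0.88622
Maximum is natgas→crude→iron→natgas at 1.0709; arbitrage exists.

1.0709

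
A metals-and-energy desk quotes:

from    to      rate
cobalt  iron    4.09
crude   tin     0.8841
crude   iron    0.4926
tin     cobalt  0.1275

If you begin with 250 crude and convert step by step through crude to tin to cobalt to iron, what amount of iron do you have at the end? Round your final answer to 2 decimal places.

115.26

250 crude × 0.8841 = 221.025 tin
221.025 tin × 0.1275 = 28.1806875 cobalt
28.1806875 cobalt × 4.09 = 115.259011875 iron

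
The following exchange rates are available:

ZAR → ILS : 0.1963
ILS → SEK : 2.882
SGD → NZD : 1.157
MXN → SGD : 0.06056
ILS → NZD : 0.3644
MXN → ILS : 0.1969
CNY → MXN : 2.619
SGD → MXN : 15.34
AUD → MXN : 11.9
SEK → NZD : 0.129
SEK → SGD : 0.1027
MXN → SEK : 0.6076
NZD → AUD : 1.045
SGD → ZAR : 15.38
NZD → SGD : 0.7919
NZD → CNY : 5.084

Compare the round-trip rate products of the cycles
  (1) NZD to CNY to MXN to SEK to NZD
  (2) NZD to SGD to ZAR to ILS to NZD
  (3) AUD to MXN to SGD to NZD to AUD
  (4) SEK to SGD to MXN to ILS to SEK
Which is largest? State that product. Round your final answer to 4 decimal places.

1.0436

(1) 5.084 × 2.619 × 0.6076 × 0.129 = 1.04363
(2) 0.7919 × 15.38 × 0.1963 × 0.3644 = 0.87122
(3) 11.9 × 0.06056 × 1.157 × 1.045 = 0.87133
(4) 0.1027 × 15.34 × 0.1969 × 2.882 = 0.89400
Highest is cycle (1) at 1.0436 (>1, arbitrage).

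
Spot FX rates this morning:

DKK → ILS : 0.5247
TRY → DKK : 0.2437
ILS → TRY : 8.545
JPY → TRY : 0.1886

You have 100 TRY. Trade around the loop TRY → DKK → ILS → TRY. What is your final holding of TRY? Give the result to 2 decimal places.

100 TRY × 0.2437 = 24.37 DKK
24.37 DKK × 0.5247 = 12.786939 ILS
12.786939 ILS × 8.545 = 109.264393755 TRY

109.26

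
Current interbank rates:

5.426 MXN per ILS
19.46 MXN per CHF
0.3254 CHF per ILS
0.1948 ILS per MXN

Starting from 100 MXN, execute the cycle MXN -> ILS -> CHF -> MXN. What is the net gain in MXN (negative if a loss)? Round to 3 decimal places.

100 MXN × 0.1948 = 19.48 ILS
19.48 ILS × 0.3254 = 6.338792 CHF
6.338792 CHF × 19.46 = 123.35289232 MXN
Net change: 123.35289232 − 100 = 23.35289232 MXN

23.353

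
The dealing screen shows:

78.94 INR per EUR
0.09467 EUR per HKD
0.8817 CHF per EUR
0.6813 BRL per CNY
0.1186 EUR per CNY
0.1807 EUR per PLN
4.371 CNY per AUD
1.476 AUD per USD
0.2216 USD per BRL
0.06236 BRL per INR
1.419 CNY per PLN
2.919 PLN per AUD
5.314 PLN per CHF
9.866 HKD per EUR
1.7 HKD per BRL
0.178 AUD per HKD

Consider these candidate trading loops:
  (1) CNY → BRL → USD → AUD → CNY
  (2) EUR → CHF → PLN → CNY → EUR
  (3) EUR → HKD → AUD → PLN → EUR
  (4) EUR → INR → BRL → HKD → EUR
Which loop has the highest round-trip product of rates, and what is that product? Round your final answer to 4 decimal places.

0.9740

(1) 0.6813 × 0.2216 × 1.476 × 4.371 = 0.97404
(2) 0.8817 × 5.314 × 1.419 × 0.1186 = 0.78851
(3) 9.866 × 0.178 × 2.919 × 0.1807 = 0.92630
(4) 78.94 × 0.06236 × 1.7 × 0.09467 = 0.79225
Highest is cycle (1) at 0.9740 (≤1, no arbitrage).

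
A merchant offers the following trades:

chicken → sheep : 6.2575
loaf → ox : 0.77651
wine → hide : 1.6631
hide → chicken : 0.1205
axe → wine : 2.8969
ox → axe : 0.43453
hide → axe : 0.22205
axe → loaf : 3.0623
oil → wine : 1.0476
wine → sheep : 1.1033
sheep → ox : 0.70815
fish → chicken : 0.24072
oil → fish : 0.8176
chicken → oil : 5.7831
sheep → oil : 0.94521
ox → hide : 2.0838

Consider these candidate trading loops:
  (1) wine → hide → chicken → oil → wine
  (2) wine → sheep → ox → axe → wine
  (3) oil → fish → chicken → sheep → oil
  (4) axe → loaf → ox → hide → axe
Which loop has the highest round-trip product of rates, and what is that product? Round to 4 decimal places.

(1) 1.6631 × 0.1205 × 5.7831 × 1.0476 = 1.21412
(2) 1.1033 × 0.70815 × 0.43453 × 2.8969 = 0.98349
(3) 0.8176 × 0.24072 × 6.2575 × 0.94521 = 1.16408
(4) 3.0623 × 0.77651 × 2.0838 × 0.22205 = 1.10028
Highest is cycle (1) at 1.2141 (>1, arbitrage).

1.2141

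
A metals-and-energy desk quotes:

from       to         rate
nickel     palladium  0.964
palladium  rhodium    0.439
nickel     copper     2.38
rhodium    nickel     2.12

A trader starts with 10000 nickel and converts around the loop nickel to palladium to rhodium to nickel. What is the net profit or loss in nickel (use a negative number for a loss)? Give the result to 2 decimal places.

10000 nickel × 0.964 = 9640 palladium
9640 palladium × 0.439 = 4231.96 rhodium
4231.96 rhodium × 2.12 = 8971.7552 nickel
Net change: 8971.7552 − 10000 = -1028.2448 nickel

-1028.24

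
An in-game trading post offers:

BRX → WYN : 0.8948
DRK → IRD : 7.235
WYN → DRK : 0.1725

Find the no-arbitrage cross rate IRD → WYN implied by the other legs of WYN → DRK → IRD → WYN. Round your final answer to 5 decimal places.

Known legs of the cycle: 0.1725 × 7.235 = 1.2480375
For no arbitrage the full-cycle product must be 1, so the missing rate is 1 / 1.2480375 ≈ 0.8012580.

0.80126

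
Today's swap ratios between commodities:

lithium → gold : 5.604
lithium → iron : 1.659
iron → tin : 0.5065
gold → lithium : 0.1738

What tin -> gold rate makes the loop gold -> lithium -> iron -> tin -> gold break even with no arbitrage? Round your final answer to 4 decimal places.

Known legs of the cycle: 0.1738 × 1.659 × 0.5065 = 0.1460412723
For no arbitrage the full-cycle product must be 1, so the missing rate is 1 / 0.1460412723 ≈ 6.847379.

6.8474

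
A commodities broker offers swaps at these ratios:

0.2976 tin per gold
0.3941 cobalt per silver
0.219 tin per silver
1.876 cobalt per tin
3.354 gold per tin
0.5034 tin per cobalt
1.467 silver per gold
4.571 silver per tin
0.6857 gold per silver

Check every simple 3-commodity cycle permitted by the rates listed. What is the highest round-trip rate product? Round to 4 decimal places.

1.0775

silver→tin→gold→silver: 0.219 × 3.354 × 1.467 = 1.07755
silver→gold→tin→silver: 0.6857 × 0.2976 × 4.571 = 0.93278
silver→cobalt→tin→silver: 0.3941 × 0.5034 × 4.571 = 0.90684
Maximum is silver→tin→gold→silver at 1.0775; arbitrage exists.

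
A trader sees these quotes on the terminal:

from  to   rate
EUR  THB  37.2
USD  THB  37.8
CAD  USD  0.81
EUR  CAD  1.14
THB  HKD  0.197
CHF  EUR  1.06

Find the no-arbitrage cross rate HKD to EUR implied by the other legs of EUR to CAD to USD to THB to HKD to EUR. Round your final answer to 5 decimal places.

0.14543

Known legs of the cycle: 1.14 × 0.81 × 37.8 × 0.197 = 6.87619044
For no arbitrage the full-cycle product must be 1, so the missing rate is 1 / 6.87619044 ≈ 0.1454294.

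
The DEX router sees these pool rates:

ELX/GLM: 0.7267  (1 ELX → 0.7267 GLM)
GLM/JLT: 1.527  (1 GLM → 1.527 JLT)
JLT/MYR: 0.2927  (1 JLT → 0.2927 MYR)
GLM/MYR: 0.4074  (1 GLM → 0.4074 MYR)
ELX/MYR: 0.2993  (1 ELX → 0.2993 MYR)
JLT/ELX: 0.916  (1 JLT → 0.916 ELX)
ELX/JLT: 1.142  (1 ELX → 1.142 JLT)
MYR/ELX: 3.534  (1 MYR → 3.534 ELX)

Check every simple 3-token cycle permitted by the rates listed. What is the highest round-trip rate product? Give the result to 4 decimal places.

JLT→MYR→ELX→JLT: 0.2927 × 3.534 × 1.142 = 1.18129
GLM→MYR→ELX→GLM: 0.4074 × 3.534 × 0.7267 = 1.04627
GLM→JLT→ELX→GLM: 1.527 × 0.916 × 0.7267 = 1.01646
Maximum is JLT→MYR→ELX→JLT at 1.1813; arbitrage exists.

1.1813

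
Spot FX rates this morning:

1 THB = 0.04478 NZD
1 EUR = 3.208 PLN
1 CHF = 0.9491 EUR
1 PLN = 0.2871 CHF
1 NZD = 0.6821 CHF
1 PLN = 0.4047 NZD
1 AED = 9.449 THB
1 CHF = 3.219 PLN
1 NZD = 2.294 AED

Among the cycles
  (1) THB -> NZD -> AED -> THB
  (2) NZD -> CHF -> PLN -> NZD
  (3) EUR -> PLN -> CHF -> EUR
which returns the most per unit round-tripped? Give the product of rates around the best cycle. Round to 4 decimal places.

(1) 0.04478 × 2.294 × 9.449 = 0.97065
(2) 0.6821 × 3.219 × 0.4047 = 0.88859
(3) 3.208 × 0.2871 × 0.9491 = 0.87414
Highest is cycle (1) at 0.9707 (≤1, no arbitrage).

0.9707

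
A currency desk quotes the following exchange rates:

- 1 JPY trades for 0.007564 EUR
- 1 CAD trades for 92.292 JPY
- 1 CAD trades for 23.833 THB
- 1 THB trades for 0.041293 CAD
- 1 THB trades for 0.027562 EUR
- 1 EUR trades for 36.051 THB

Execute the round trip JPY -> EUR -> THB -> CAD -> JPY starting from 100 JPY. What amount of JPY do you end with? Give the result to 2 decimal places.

103.92

100 JPY × 0.007564 = 0.7564 EUR
0.7564 EUR × 36.051 = 27.2689764 THB
27.2689764 THB × 0.041293 = 1.1260178424852 CAD
1.1260178424852 CAD × 92.292 = 103.9224387186440784 JPY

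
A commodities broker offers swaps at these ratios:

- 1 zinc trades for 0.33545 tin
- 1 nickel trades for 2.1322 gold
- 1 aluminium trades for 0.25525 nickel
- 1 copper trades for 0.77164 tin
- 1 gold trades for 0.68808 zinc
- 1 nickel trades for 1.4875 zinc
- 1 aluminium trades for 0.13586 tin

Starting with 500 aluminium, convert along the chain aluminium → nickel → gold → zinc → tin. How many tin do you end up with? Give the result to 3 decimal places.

500 aluminium × 0.25525 = 127.625 nickel
127.625 nickel × 2.1322 = 272.122025 gold
272.122025 gold × 0.68808 = 187.241722962 zinc
187.241722962 zinc × 0.33545 = 62.8102359676029 tin

62.810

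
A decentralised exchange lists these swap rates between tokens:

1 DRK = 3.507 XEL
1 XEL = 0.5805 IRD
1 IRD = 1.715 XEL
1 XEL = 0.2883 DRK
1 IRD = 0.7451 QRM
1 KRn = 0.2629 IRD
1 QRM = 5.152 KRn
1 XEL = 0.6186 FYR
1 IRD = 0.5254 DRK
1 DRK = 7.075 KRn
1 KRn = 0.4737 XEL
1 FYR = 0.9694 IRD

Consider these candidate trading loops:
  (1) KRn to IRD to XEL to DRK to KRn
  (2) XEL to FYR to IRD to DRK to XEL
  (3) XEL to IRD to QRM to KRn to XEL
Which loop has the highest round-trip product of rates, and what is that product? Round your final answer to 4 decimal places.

(1) 0.2629 × 1.715 × 0.2883 × 7.075 = 0.91966
(2) 0.6186 × 0.9694 × 0.5254 × 3.507 = 1.10494
(3) 0.5805 × 0.7451 × 5.152 × 0.4737 = 1.05559
Highest is cycle (2) at 1.1049 (>1, arbitrage).

1.1049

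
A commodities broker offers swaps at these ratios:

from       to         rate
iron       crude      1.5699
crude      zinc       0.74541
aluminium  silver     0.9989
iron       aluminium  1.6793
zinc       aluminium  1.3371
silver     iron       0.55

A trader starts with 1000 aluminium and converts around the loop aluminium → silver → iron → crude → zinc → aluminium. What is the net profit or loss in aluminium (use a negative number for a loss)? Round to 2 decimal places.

-140.36

1000 aluminium × 0.9989 = 998.9 silver
998.9 silver × 0.55 = 549.395 iron
549.395 iron × 1.5699 = 862.4952105 crude
862.4952105 crude × 0.74541 = 642.912554858805 zinc
642.912554858805 zinc × 1.3371 = 859.6383771017081655 aluminium
Net change: 859.6383771017081655 − 1000 = -140.3616228982918345 aluminium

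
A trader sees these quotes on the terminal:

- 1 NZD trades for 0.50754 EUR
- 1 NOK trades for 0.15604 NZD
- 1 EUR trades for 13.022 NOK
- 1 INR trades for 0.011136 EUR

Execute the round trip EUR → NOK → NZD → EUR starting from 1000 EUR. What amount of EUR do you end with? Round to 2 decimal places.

1031.30

1000 EUR × 13.022 = 13022 NOK
13022 NOK × 0.15604 = 2031.95288 NZD
2031.95288 NZD × 0.50754 = 1031.2973647152 EUR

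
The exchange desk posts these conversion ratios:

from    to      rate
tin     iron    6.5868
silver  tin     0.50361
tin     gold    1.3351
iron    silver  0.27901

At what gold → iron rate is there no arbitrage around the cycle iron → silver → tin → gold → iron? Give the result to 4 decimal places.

5.3306

Known legs of the cycle: 0.27901 × 0.50361 × 1.3351 = 0.18759787306611
For no arbitrage the full-cycle product must be 1, so the missing rate is 1 / 0.18759787306611 ≈ 5.330551.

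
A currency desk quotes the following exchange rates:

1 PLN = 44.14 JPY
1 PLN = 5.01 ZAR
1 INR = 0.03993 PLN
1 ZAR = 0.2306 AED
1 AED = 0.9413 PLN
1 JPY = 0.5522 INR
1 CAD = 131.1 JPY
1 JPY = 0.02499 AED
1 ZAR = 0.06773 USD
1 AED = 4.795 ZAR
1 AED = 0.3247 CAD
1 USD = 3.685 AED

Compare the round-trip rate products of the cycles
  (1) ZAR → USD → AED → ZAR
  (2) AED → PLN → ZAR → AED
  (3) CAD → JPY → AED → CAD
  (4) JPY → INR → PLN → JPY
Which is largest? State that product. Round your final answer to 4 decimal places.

(1) 0.06773 × 3.685 × 4.795 = 1.19676
(2) 0.9413 × 5.01 × 0.2306 = 1.08749
(3) 131.1 × 0.02499 × 0.3247 = 1.06378
(4) 0.5522 × 0.03993 × 44.14 = 0.97326
Highest is cycle (1) at 1.1968 (>1, arbitrage).

1.1968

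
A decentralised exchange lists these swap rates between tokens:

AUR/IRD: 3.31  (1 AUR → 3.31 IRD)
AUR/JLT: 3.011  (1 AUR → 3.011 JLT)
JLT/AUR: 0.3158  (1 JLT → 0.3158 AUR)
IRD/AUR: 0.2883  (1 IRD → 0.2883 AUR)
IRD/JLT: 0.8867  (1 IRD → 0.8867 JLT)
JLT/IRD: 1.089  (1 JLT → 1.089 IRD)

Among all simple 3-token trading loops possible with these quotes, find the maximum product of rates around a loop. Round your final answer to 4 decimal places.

IRD→AUR→JLT→IRD: 0.2883 × 3.011 × 1.089 = 0.94533
IRD→JLT→AUR→IRD: 0.8867 × 0.3158 × 3.31 = 0.92687
Maximum is IRD→AUR→JLT→IRD at 0.9453; no arbitrage — every cycle loses value.

0.9453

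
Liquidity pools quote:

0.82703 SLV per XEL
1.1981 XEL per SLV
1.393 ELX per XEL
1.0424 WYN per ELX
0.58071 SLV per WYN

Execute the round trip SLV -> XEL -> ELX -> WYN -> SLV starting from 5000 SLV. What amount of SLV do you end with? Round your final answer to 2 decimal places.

5000 SLV × 1.1981 = 5990.5 XEL
5990.5 XEL × 1.393 = 8344.7665 ELX
8344.7665 ELX × 1.0424 = 8698.5845996 WYN
8698.5845996 WYN × 0.58071 = 5051.355062833716 SLV

5051.36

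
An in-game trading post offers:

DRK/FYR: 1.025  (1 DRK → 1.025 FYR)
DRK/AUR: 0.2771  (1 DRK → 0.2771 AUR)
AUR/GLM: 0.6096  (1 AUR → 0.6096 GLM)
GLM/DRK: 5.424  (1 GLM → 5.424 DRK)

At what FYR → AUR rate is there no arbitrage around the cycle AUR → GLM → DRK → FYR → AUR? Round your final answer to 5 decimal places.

Known legs of the cycle: 0.6096 × 5.424 × 1.025 = 3.38913216
For no arbitrage the full-cycle product must be 1, so the missing rate is 1 / 3.38913216 ≈ 0.2950608.

0.29506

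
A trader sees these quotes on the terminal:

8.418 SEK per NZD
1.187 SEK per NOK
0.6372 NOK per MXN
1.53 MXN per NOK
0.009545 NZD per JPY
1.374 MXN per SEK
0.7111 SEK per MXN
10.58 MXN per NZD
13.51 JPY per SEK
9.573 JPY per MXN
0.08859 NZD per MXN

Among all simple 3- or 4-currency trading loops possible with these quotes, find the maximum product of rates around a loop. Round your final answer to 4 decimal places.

SEK→JPY→NZD→SEK: 13.51 × 0.009545 × 8.418 = 1.08553
SEK→MXN→JPY→NZD→SEK: 1.374 × 9.573 × 0.009545 × 8.418 = 1.05687
SEK→MXN→NOK→SEK: 1.374 × 0.6372 × 1.187 = 1.03923
SEK→MXN→NZD→SEK: 1.374 × 0.08859 × 8.418 = 1.02466
SEK→JPY→NZD→MXN→SEK: 13.51 × 0.009545 × 10.58 × 0.7111 = 0.97017
JPY→NZD→MXN→JPY: 0.009545 × 10.58 × 9.573 = 0.96674
Maximum is SEK→JPY→NZD→SEK at 1.0855; arbitrage exists.

1.0855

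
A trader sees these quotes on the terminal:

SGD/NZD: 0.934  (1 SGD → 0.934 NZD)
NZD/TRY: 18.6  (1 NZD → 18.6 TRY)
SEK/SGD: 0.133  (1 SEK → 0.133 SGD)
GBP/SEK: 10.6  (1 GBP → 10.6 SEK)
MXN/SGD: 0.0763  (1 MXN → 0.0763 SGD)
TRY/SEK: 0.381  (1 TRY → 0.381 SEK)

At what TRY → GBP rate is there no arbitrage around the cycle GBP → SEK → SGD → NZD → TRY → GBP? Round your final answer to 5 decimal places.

0.04083

Known legs of the cycle: 10.6 × 0.133 × 0.934 × 18.6 = 24.49160952
For no arbitrage the full-cycle product must be 1, so the missing rate is 1 / 24.49160952 ≈ 0.0408303.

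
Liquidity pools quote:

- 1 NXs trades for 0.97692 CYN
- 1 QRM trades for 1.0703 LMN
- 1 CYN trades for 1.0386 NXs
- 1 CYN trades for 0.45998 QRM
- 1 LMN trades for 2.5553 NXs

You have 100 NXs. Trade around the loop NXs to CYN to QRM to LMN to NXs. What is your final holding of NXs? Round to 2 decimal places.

100 NXs × 0.97692 = 97.692 CYN
97.692 CYN × 0.45998 = 44.93636616 QRM
44.93636616 QRM × 1.0703 = 48.095392701048 LMN
48.095392701048 LMN × 2.5553 = 122.8981569689879544 NXs

122.90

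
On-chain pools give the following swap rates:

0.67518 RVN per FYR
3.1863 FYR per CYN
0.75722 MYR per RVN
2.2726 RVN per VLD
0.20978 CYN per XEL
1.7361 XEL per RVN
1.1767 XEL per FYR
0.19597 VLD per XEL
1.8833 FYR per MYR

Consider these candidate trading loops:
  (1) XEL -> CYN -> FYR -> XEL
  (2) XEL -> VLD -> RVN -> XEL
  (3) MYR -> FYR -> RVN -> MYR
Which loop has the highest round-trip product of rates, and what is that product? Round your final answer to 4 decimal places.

(1) 0.20978 × 3.1863 × 1.1767 = 0.78653
(2) 0.19597 × 2.2726 × 1.7361 = 0.77319
(3) 1.8833 × 0.67518 × 0.75722 = 0.96286
Highest is cycle (3) at 0.9629 (≤1, no arbitrage).

0.9629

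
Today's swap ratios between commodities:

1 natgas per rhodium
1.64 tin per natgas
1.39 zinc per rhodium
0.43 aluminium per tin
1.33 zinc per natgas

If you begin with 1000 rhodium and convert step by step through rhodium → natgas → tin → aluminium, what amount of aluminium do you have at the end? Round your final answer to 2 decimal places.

1000 rhodium × 1 = 1000 natgas
1000 natgas × 1.64 = 1640 tin
1640 tin × 0.43 = 705.2 aluminium

705.20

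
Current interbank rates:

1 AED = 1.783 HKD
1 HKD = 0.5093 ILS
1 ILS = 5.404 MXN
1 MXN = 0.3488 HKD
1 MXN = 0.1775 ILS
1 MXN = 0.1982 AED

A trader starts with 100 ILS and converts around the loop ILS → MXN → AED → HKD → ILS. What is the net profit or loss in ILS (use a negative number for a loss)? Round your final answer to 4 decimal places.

100 ILS × 5.404 = 540.4 MXN
540.4 MXN × 0.1982 = 107.10728 AED
107.10728 AED × 1.783 = 190.97228024 HKD
190.97228024 HKD × 0.5093 = 97.262182326232 ILS
Net change: 97.262182326232 − 100 = -2.737817673768 ILS

-2.7378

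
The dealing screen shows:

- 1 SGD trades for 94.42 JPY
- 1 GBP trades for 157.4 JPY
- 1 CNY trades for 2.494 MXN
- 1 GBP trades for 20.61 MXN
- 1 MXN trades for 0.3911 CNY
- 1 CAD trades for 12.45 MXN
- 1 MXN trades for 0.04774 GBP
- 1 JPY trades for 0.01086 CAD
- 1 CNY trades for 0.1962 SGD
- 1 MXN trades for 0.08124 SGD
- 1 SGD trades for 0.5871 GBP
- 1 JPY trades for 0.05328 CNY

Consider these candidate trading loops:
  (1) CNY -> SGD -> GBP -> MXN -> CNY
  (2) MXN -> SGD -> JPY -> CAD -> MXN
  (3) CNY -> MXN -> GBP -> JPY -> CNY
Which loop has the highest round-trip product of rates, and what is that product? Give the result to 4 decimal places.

(1) 0.1962 × 0.5871 × 20.61 × 0.3911 = 0.92849
(2) 0.08124 × 94.42 × 0.01086 × 12.45 = 1.03713
(3) 2.494 × 0.04774 × 157.4 × 0.05328 = 0.99850
Highest is cycle (2) at 1.0371 (>1, arbitrage).

1.0371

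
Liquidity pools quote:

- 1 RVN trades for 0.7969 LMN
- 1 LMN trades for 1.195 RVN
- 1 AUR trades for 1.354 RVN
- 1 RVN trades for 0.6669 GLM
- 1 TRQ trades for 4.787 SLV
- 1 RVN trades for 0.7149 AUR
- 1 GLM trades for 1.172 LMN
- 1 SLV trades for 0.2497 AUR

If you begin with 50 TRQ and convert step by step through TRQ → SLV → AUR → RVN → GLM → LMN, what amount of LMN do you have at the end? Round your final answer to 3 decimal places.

50 TRQ × 4.787 = 239.35 SLV
239.35 SLV × 0.2497 = 59.765695 AUR
59.765695 AUR × 1.354 = 80.92275103 RVN
80.92275103 RVN × 0.6669 = 53.967382661907 GLM
53.967382661907 GLM × 1.172 = 63.249772479755004 LMN

63.250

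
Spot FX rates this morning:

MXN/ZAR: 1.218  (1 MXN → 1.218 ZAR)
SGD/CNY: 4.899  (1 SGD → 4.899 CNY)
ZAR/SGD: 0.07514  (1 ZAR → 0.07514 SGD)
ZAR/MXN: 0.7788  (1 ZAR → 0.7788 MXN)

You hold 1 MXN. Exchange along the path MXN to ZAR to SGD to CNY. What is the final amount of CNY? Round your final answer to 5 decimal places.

0.44836

1 MXN × 1.218 = 1.218 ZAR
1.218 ZAR × 0.07514 = 0.09152052 SGD
0.09152052 SGD × 4.899 = 0.44835902748 CNY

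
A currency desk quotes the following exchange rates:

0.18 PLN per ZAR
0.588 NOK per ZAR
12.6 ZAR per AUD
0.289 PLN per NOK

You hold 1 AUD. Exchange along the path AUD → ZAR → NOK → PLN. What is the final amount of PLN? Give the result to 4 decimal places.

2.1411

1 AUD × 12.6 = 12.6 ZAR
12.6 ZAR × 0.588 = 7.4088 NOK
7.4088 NOK × 0.289 = 2.1411432 PLN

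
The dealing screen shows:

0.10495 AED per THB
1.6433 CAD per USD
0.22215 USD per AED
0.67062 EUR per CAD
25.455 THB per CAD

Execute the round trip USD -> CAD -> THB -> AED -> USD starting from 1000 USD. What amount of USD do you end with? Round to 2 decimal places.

975.26

1000 USD × 1.6433 = 1643.3 CAD
1643.3 CAD × 25.455 = 41830.2015 THB
41830.2015 THB × 0.10495 = 4390.079647425 AED
4390.079647425 AED × 0.22215 = 975.25619367546375 USD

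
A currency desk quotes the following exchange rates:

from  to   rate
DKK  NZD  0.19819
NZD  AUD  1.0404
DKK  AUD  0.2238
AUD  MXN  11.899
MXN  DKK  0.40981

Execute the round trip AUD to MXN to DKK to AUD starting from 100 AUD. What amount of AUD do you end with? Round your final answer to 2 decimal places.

109.13

100 AUD × 11.899 = 1189.9 MXN
1189.9 MXN × 0.40981 = 487.632919 DKK
487.632919 DKK × 0.2238 = 109.1322472722 AUD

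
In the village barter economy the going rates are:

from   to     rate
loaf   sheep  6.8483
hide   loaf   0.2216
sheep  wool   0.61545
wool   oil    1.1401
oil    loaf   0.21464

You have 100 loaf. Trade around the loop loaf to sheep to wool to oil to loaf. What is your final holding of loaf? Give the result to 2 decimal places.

100 loaf × 6.8483 = 684.83 sheep
684.83 sheep × 0.61545 = 421.4786235 wool
421.4786235 wool × 1.1401 = 480.52777865235 oil
480.52777865235 oil × 0.21464 = 103.140482409940404 loaf

103.14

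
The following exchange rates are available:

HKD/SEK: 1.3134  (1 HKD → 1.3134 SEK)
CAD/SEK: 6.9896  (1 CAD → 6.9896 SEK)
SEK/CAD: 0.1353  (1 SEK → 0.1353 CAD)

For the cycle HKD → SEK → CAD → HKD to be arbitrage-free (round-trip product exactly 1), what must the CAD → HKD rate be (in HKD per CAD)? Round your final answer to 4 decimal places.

Known legs of the cycle: 1.3134 × 0.1353 = 0.17770302
For no arbitrage the full-cycle product must be 1, so the missing rate is 1 / 0.17770302 ≈ 5.627366.

5.6274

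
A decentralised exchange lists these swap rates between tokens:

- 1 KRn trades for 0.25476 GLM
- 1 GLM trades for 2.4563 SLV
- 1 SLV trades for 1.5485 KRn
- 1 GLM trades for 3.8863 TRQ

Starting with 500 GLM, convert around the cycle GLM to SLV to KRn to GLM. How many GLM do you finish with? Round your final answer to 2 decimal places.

500 GLM × 2.4563 = 1228.15 SLV
1228.15 SLV × 1.5485 = 1901.790275 KRn
1901.790275 KRn × 0.25476 = 484.500090459 GLM

484.50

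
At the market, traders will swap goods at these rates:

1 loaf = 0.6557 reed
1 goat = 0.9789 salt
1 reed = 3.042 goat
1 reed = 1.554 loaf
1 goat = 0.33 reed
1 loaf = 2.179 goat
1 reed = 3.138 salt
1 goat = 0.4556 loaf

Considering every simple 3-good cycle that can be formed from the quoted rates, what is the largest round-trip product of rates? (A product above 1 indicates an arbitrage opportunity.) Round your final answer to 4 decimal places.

reed→loaf→goat→reed: 1.554 × 2.179 × 0.33 = 1.11743
reed→goat→loaf→reed: 3.042 × 0.4556 × 0.6557 = 0.90876
Maximum is reed→loaf→goat→reed at 1.1174; arbitrage exists.

1.1174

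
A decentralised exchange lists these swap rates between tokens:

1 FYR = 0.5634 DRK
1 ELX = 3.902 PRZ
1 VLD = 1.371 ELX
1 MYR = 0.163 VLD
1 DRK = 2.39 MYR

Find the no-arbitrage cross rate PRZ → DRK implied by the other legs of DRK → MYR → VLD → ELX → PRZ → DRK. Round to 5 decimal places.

Known legs of the cycle: 2.39 × 0.163 × 1.371 × 3.902 = 2.08406003394
For no arbitrage the full-cycle product must be 1, so the missing rate is 1 / 2.08406003394 ≈ 0.4798326.

0.47983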